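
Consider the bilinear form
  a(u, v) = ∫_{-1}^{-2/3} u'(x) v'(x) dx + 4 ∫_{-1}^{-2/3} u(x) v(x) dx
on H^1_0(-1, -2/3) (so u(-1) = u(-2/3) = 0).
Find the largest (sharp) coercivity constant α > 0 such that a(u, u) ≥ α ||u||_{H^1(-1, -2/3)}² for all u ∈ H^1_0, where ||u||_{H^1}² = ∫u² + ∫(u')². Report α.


α = 1

Coercivity of a(·,·) on H^1_0(-1, -2/3) means a(u, u) ≥ α ||u||_{H^1}² for every u ∈ H^1_0.
The interval has length L = 1/3, and Poincaré/coercivity depend only on L. Here a(u, u) = ∫(u')² + (4)·∫u².
Here c = 4 ≥ 1, so a(u,u) = ∫(u')² + c∫u² ≥ ∫(u')² + ∫u² = ||u||_{H^1}², i.e. α = 1 works. No larger α is possible: a(u,u) ≥ α||u||_{H^1}² means (1−α)∫(u')² ≥ (α−c)∫u², and for the modes u_n = sin(nπ(x−x₀)/L) (x₀ the left endpoint) one has ∫u_n²/∫(u_n')² = (L/(nπ))² → 0, so a(u_n,u_n)/||u_n||_{H^1}² → 1. Hence the optimal constant is α = 1.
Therefore α = 1.


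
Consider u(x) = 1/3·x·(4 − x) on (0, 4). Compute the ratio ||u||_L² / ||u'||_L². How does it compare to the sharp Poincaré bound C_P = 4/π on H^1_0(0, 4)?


||u||_L² / ||u'||_L² = 2*sqrt(10)/5 < C_P = 4/π.

u(x) = 1/3·x·(4 − x), so u'(x) = 4/3 - 2*x/3.
u(x) = 1/3·x·(4 − x) vanishes at x = 0 and x = 4, so u ∈ H^1_0(0, 4). Differentiate via the product rule and integrate the resulting polynomials term by term.
  ∫_0^4 u² dx = ∫_0^4 (x^4/9 - 8*x^3/9 + 16*x^2/9) dx. Term by term:
    ∫_0^4 x^4/9 dx = 1024/45;  ∫_0^4 -8*x^3/9 dx = -512/9;  ∫_0^4 16*x^2/9 dx = 1024/27.
  Sum: 1024/45 − 512/9 + 1024/27 = 512/135.
  ∫_0^4 (u')² dx = ∫_0^4 (4*x^2/9 - 16*x/9 + 16/9) dx. Term by term:
    ∫_0^4 4*x^2/9 dx = 256/27;  ∫_0^4 -16*x/9 dx = -128/9;  ∫_0^4 16/9 dx = 64/9.
  Sum: 256/27 − 128/9 + 64/9 = 64/27.
∫_0^4 u² dx = 512/135, so ||u||_L² = 16*sqrt(30)/45.
∫_0^4 (u')² dx = 64/27, so ||u'||_L² = 8*sqrt(3)/9.
Ratio ||u||_L² / ||u'||_L² = 2*sqrt(10)/5.
Sharp Poincaré constant on H^1_0(0, 4) is C_P = L/π = 4/π, achieved by sin(π/4·x).
A polynomial bump cannot attain the sharp Poincaré constant (only the first sine eigenfunction does), so the ratio is strictly less than C_P, consistent with ||u||_L² ≤ C_P ||u'||_L².


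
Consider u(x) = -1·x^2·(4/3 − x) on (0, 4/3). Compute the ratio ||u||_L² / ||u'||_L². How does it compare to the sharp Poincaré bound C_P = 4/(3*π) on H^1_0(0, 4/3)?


||u||_L² / ||u'||_L² = 2*sqrt(14)/21 < C_P = 4/(3*π).

u(x) = -1·x^2·(4/3 − x), so u'(x) = x*(9*x - 8)/3.
u(x) = -1·x^2·(4/3 − x) vanishes at x = 0 and x = 4/3, so u ∈ H^1_0(0, 4/3). Differentiate via the product rule and integrate the resulting polynomials term by term.
  ∫_0^4/3 u² dx = ∫_0^4/3 (x^6 - 8*x^5/3 + 16*x^4/9) dx. Term by term:
    ∫_0^4/3 x^6 dx = 16384/15309;  ∫_0^4/3 -8*x^5/3 dx = -16384/6561;  ∫_0^4/3 16*x^4/9 dx = 16384/10935.
  Sum: 16384/15309 − 16384/6561 + 16384/10935 = 16384/229635.
  ∫_0^4/3 (u')² dx = ∫_0^4/3 (9*x^4 - 16*x^3 + 64*x^2/9) dx. Term by term:
    ∫_0^4/3 9*x^4 dx = 1024/135;  ∫_0^4/3 -16*x^3 dx = -1024/81;  ∫_0^4/3 64*x^2/9 dx = 4096/729.
  Sum: 1024/135 − 1024/81 + 4096/729 = 2048/3645.
∫_0^4/3 u² dx = 16384/229635, so ||u||_L² = 128*sqrt(35)/2835.
∫_0^4/3 (u')² dx = 2048/3645, so ||u'||_L² = 32*sqrt(10)/135.
Ratio ||u||_L² / ||u'||_L² = 2*sqrt(14)/21.
Sharp Poincaré constant on H^1_0(0, 4/3) is C_P = L/π = 4/(3*π), achieved by sin(3*π/4·x).
A polynomial bump cannot attain the sharp Poincaré constant (only the first sine eigenfunction does), so the ratio is strictly less than C_P, consistent with ||u||_L² ≤ C_P ||u'||_L².


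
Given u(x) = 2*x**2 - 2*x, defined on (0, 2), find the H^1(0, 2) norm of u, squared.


||u||_{H^1}^2 = 344/15

The H^1 norm (squared) on an interval (0, L) is
  ||u||_{H^1}^2 = ∫_0^L u(x)^2 dx + ∫_0^L u'(x)^2 dx.
Compute u'(x) = 4*x - 2.
Then u(x)^2 = 4*x**4 - 8*x**3 + 4*x**2 and u'(x)^2 = 16*x**2 - 16*x + 4.
Integrate each monomial from 0 to 2 using ∫_0^2 c·x^n dx = c·2^(n+1)/(n+1):
  ∫_0^2 u(x)^2 dx = ∫_0^2 (4*x^4 - 8*x^3 + 4*x^2) dx. Term by term:
    ∫_0^2 4*x^4 dx = 128/5;  ∫_0^2 -8*x^3 dx = -32;  ∫_0^2 4*x^2 dx = 32/3.
  Sum: 128/5 − 32 + 32/3 = 64/15.
  ∫_0^2 u'(x)^2 dx = ∫_0^2 (16*x^2 - 16*x + 4) dx. Term by term:
    ∫_0^2 16*x^2 dx = 128/3;  ∫_0^2 -16*x dx = -32;  ∫_0^2 4 dx = 8.
  Sum: 128/3 − 32 + 8 = 56/3.
Adding: ||u||_{H^1}^2 = 64/15 + 56/3 = 344/15.


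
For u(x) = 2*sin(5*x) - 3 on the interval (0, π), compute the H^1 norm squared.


||u||_{H^1(0,π)}^2 = -24/5 + 61*π

u'(x) = 10*cos(5*x).
Expand u² and (u')² and integrate term by term on (0, π), using: for integers n ≥ 1, ∫_0^π sin²(nx) dx = ∫_0^π cos²(nx) dx = π/2; for n ≠ n', ∫_0^π sin(nx)sin(n'x) dx = ∫_0^π cos(nx)cos(n'x) dx = 0; and by product-to-sum, ∫_0^π sin(nx)cos(n'x) dx = ½∫_0^π [sin((n+n')x) + sin((n−n')x)] dx, which is 0 when n+n' is even and 2n/(n²−n'²) when n+n' is odd (it need not vanish on (0, π)). For the constant mode: ∫_0^π 1 dx = π, ∫_0^π cos(nx) dx = 0, ∫_0^π sin(nx) dx = (1−(−1)^n)/n.
  u² squared terms: (-3)²·∫1 dx = 9·π = 9*π;  (2)²·∫sin(5x)² dx = 4·π/2 = 2*π.
  u² cross terms: 2·(-3)·(2)·∫1·sin(5x) dx = -12·(2/5) = -24/5.
  So ∫_0^π u² dx = 9*π + 2*π − 24/5 = -24/5 + 11*π.
  (u')² squared terms: (10)²·∫cos(5x)² dx = 100·π/2 = 50*π.
  So ∫_0^π (u')² dx = 50*π.
||u||_{H^1}^2 = (-24/5 + 11*π) + (50*π) = -24/5 + 61*π.


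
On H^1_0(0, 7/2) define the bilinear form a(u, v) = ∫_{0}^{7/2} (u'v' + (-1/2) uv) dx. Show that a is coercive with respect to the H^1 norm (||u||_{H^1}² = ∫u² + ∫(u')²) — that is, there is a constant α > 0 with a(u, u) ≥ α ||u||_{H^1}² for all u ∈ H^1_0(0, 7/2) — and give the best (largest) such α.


α = (-49 + 8*π^2)/(2*(4*π^2 + 49))

Coercivity of a(·,·) on H^1_0(0, 7/2) means a(u, u) ≥ α ||u||_{H^1}² for every u ∈ H^1_0.
The interval has length L = 7/2, and Poincaré/coercivity depend only on L. Here a(u, u) = ∫(u')² + (-1/2)·∫u².
Here c = -1/2 < 0 with |c| < (π/L)² = 4*π^2/49, so coercivity still holds. The condition a(u,u) ≥ α||u||_{H^1}² reads (1−α)∫(u')² ≥ (α−c)∫u². Any admissible α is ≤ 1 (rapidly oscillating u have ∫u²/∫(u')² → 0), and α = 1 would force 0 ≥ (1−c)∫u², impossible since c < 1; so 1−α > 0. By the sharp Poincaré inequality on H^1_0 of an interval of length L, ∫(u')² ≥ (π/L)²∫u² with equality for the first sine mode sin(π(x−x₀)/L) (x₀ the left endpoint), so the inequality holds for all u iff (1−α)(π/L)² ≥ α − c, i.e. α ≤ ((π/L)² + c)/((π/L)² + 1) = (1 + c(L/π)²)/(1 + (L/π)²). (Direct route, valid since c ≤ 0: Poincaré gives c∫u² ≥ c(L/π)²∫(u')², so a(u,u) ≥ (1 + c(L/π)²)∫(u')², while ||u||_{H^1}² ≤ (1 + (L/π)²)∫(u')²; dividing yields the same α.) With (π/L)² = 4*π^2/49 and c = -1/2, the largest admissible constant is α = ((π/L)² + c)/((π/L)² + 1).
Simplifying, α = (-49 + 8*π^2)/(2*(4*π^2 + 49)).


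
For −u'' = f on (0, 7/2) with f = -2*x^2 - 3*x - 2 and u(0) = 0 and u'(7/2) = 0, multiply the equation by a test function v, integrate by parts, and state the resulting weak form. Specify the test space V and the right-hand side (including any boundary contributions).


V = {v ∈ H^1(0, 7/2) : v(0) = 0} (test functions vanish at x = 0 where u is specified); weak form: ∫_0^7/2 u'v' dx = ∫_0^7/2 (-2*x^2 - 3*x - 2) v dx for all v ∈ V.

Multiply both sides by a test function v and integrate from 0 to 7/2:
  ∫_0^7/2 −u''(x) v(x) dx = ∫_0^7/2 f(x) v(x) dx.
Integrate the LHS by parts once:
  ∫_0^7/2 −u'' v dx = −[u'(x) v(x)]_0^7/2 + ∫_0^7/2 u'(x) v'(x) dx.
Thus ∫_0^7/2 u'(x) v'(x) dx = ∫_0^7/2 f(x) v(x) dx + [u'(x) v(x)]_0^7/2.
Choose V so that boundary terms are either known or forced to vanish.
Mixed BC: u(0) = 0 (Dirichlet) and u'(7/2) = 0 (Neumann). Define V = {v ∈ H^1(0, 7/2) : v(0) = 0}. Then [u' v]_0^7/2 = u'(7/2)·v(7/2) − u'(0)·0 = 0.
Weak formulation: find u (satisfying any essential BC) such that ∫_0^7/2 u'(x) v'(x) dx = ∫_0^7/2 f v dx for all v ∈ V (Dirichlet at 0 absorbed into V; the Neumann datum at x = 7/2 is zero, so no boundary term remains).
Substituting f(x) = -2*x^2 - 3*x - 2, the right-hand side is ∫_0^7/2 (-2*x^2 - 3*x - 2) v dx.


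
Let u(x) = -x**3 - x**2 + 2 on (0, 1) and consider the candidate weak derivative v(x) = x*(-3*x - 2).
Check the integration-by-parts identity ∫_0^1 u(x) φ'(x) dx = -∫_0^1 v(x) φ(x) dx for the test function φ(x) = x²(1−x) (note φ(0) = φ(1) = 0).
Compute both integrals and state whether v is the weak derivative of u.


LHS = 1/5, RHS = 1/5. Yes, v = u' weakly.

u(x) = -x**3 - x**2 + 2, classical derivative u'(x) = -3*x**2 - 2*x.
φ(x) = x²(1−x), so φ'(x) = x*(2 - 3*x).
Note φ(0) = φ(1) = 0, so the boundary term u·φ vanishes.
LHS = ∫_0^1 u(x) φ'(x) dx = ∫_0^1 (3*x^5 + x^4 - 2*x^3 - 6*x^2 + 4*x) dx. Term by term:
  ∫_0^1 3*x^5 dx = 1/2;  ∫_0^1 x^4 dx = 1/5;  ∫_0^1 -2*x^3 dx = -1/2;
  ∫_0^1 -6*x^2 dx = -2;  ∫_0^1 4*x dx = 2.
Sum: 1/2 + 1/5 − 1/2 − 2 + 2 = 1/5.
So LHS = 1/5.
∫_0^1 v(x) φ(x) dx = ∫_0^1 (3*x^5 - x^4 - 2*x^3) dx. Term by term:
  ∫_0^1 3*x^5 dx = 1/2;  ∫_0^1 -x^4 dx = -1/5;  ∫_0^1 -2*x^3 dx = -1/2.
Sum: 1/2 − 1/5 − 1/2 = -1/5.
So RHS = -∫_0^1 v(x) φ(x) dx = 1/5.
LHS = RHS, so the identity holds for this test φ.
Moreover u is smooth here and v(x) = u'(x) = -3*x**2 - 2*x pointwise, so the identity holds for every test function. Hence v is the weak derivative of u.


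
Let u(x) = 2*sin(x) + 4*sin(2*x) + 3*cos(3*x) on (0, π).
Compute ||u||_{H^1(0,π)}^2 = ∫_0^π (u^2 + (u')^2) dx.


||u||_{H^1(0,π)}^2 = -192 + 89*π

u'(x) = -9*sin(3*x) + 2*cos(x) + 8*cos(2*x).
Expand u² and (u')² and integrate term by term on (0, π), using: for integers n ≥ 1, ∫_0^π sin²(nx) dx = ∫_0^π cos²(nx) dx = π/2; for n ≠ n', ∫_0^π sin(nx)sin(n'x) dx = ∫_0^π cos(nx)cos(n'x) dx = 0; and by product-to-sum, ∫_0^π sin(nx)cos(n'x) dx = ½∫_0^π [sin((n+n')x) + sin((n−n')x)] dx, which is 0 when n+n' is even and 2n/(n²−n'²) when n+n' is odd (it need not vanish on (0, π)).
  u² squared terms: (2)²·∫sin(x)² dx = 4·π/2 = 2*π;  (3)²·∫cos(3x)² dx = 9·π/2 = 9*π/2;  (4)²·∫sin(2x)² dx = 16·π/2 = 8*π.
  u² cross terms: 2·(2)·(3)·∫sin(x)·cos(3x) dx = 12·(0) = 0;  2·(2)·(4)·∫sin(x)·sin(2x) dx = 16·(0) = 0;  2·(3)·(4)·∫cos(3x)·sin(2x) dx = 24·(-4/5) = -96/5.
  So ∫_0^π u² dx = 2*π + 9*π/2 + 8*π + 0 + 0 − 96/5 = -96/5 + 29*π/2.
  (u')² squared terms: (-9)²·∫sin(3x)² dx = 81·π/2 = 81*π/2;  (2)²·∫cos(x)² dx = 4·π/2 = 2*π;  (8)²·∫cos(2x)² dx = 64·π/2 = 32*π.
  (u')² cross terms: 2·(-9)·(2)·∫sin(3x)·cos(x) dx = -36·(0) = 0;  2·(-9)·(8)·∫sin(3x)·cos(2x) dx = -144·(6/5) = -864/5;  2·(2)·(8)·∫cos(x)·cos(2x) dx = 32·(0) = 0.
  So ∫_0^π (u')² dx = 81*π/2 + 2*π + 32*π + 0 − 864/5 + 0 = -864/5 + 149*π/2.
||u||_{H^1}^2 = (-96/5 + 29*π/2) + (-864/5 + 149*π/2) = -192 + 89*π.


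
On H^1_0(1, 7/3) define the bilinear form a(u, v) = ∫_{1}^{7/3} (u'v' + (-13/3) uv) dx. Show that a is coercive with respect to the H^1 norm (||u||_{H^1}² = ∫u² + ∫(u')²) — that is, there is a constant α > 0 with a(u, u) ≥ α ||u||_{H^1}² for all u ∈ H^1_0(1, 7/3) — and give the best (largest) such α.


α = (-208 + 27*π^2)/(3*(16 + 9*π^2))

Coercivity of a(·,·) on H^1_0(1, 7/3) means a(u, u) ≥ α ||u||_{H^1}² for every u ∈ H^1_0.
The interval has length L = 4/3, and Poincaré/coercivity depend only on L. Here a(u, u) = ∫(u')² + (-13/3)·∫u².
Here c = -13/3 < 0 with |c| < (π/L)² = 9*π^2/16, so coercivity still holds. The condition a(u,u) ≥ α||u||_{H^1}² reads (1−α)∫(u')² ≥ (α−c)∫u². Any admissible α is ≤ 1 (rapidly oscillating u have ∫u²/∫(u')² → 0), and α = 1 would force 0 ≥ (1−c)∫u², impossible since c < 1; so 1−α > 0. By the sharp Poincaré inequality on H^1_0 of an interval of length L, ∫(u')² ≥ (π/L)²∫u² with equality for the first sine mode sin(π(x−x₀)/L) (x₀ the left endpoint), so the inequality holds for all u iff (1−α)(π/L)² ≥ α − c, i.e. α ≤ ((π/L)² + c)/((π/L)² + 1) = (1 + c(L/π)²)/(1 + (L/π)²). (Direct route, valid since c ≤ 0: Poincaré gives c∫u² ≥ c(L/π)²∫(u')², so a(u,u) ≥ (1 + c(L/π)²)∫(u')², while ||u||_{H^1}² ≤ (1 + (L/π)²)∫(u')²; dividing yields the same α.) With (π/L)² = 9*π^2/16 and c = -13/3, the largest admissible constant is α = ((π/L)² + c)/((π/L)² + 1).
Simplifying, α = (-208 + 27*π^2)/(3*(16 + 9*π^2)).


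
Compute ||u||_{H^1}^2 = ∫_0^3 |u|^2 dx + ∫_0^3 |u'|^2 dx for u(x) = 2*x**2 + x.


||u||_{H^1}^2 = 2337/5

The H^1 norm (squared) on an interval (0, L) is
  ||u||_{H^1}^2 = ∫_0^L u(x)^2 dx + ∫_0^L u'(x)^2 dx.
Compute u'(x) = 4*x + 1.
Then u(x)^2 = 4*x**4 + 4*x**3 + x**2 and u'(x)^2 = 16*x**2 + 8*x + 1.
Integrate each monomial from 0 to 3 using ∫_0^3 c·x^n dx = c·3^(n+1)/(n+1):
  ∫_0^3 u(x)^2 dx = ∫_0^3 (4*x^4 + 4*x^3 + x^2) dx. Term by term:
    ∫_0^3 4*x^4 dx = 972/5;  ∫_0^3 4*x^3 dx = 81;  ∫_0^3 x^2 dx = 9.
  Sum: 972/5 + 81 + 9 = 1422/5.
  ∫_0^3 u'(x)^2 dx = ∫_0^3 (16*x^2 + 8*x + 1) dx. Term by term:
    ∫_0^3 16*x^2 dx = 144;  ∫_0^3 8*x dx = 36;  ∫_0^3 1 dx = 3.
  Sum: 144 + 36 + 3 = 183.
Adding: ||u||_{H^1}^2 = 1422/5 + 183 = 2337/5.


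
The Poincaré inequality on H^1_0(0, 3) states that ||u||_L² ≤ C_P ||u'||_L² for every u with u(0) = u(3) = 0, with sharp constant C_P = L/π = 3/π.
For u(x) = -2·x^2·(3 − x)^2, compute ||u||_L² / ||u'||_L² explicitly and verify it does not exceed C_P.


||u||_L² / ||u'||_L² = sqrt(3)/2 < C_P = 3/π.

u(x) = -2·x^2·(3 − x)^2, so u'(x) = 4*x*(x*(3 - x) - (x - 3)^2).
u(x) = -2·x^2·(3 − x)^2 vanishes at x = 0 and x = 3, so u ∈ H^1_0(0, 3). Differentiate via the product rule and integrate the resulting polynomials term by term.
  ∫_0^3 u² dx = ∫_0^3 (4*x^8 - 48*x^7 + 216*x^6 - 432*x^5 + 324*x^4) dx. Term by term:
    ∫_0^3 4*x^8 dx = 8748;  ∫_0^3 -48*x^7 dx = -39366;  ∫_0^3 216*x^6 dx = 472392/7;
    ∫_0^3 -432*x^5 dx = -52488;  ∫_0^3 324*x^4 dx = 78732/5.
  Sum: 8748 − 39366 + 472392/7 − 52488 + 78732/5 = 4374/35.
  ∫_0^3 (u')² dx = ∫_0^3 (64*x^6 - 576*x^5 + 1872*x^4 - 2592*x^3 + 1296*x^2) dx. Term by term:
    ∫_0^3 64*x^6 dx = 139968/7;  ∫_0^3 -576*x^5 dx = -69984;  ∫_0^3 1872*x^4 dx = 454896/5;
    ∫_0^3 -2592*x^3 dx = -52488;  ∫_0^3 1296*x^2 dx = 11664.
  Sum: 139968/7 − 69984 + 454896/5 − 52488 + 11664 = 5832/35.
∫_0^3 u² dx = 4374/35, so ||u||_L² = 27*sqrt(210)/35.
∫_0^3 (u')² dx = 5832/35, so ||u'||_L² = 54*sqrt(70)/35.
Ratio ||u||_L² / ||u'||_L² = sqrt(3)/2.
Sharp Poincaré constant on H^1_0(0, 3) is C_P = L/π = 3/π, achieved by sin(π/3·x).
A polynomial bump cannot attain the sharp Poincaré constant (only the first sine eigenfunction does), so the ratio is strictly less than C_P, consistent with ||u||_L² ≤ C_P ||u'||_L².


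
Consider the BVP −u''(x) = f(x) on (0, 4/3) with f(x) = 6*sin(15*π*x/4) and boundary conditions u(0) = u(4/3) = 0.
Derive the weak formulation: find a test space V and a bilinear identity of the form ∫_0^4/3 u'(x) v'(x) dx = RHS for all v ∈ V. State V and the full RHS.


V = H^1_0(0, 4/3) (so v(0) = v(4/3) = 0); weak form: ∫_0^4/3 u'v' dx = ∫_0^4/3 (6*sin(15*π*x/4)) v dx for all v ∈ V.

Multiply both sides by a test function v and integrate from 0 to 4/3:
  ∫_0^4/3 −u''(x) v(x) dx = ∫_0^4/3 f(x) v(x) dx.
Integrate the LHS by parts once:
  ∫_0^4/3 −u'' v dx = −[u'(x) v(x)]_0^4/3 + ∫_0^4/3 u'(x) v'(x) dx.
Thus ∫_0^4/3 u'(x) v'(x) dx = ∫_0^4/3 f(x) v(x) dx + [u'(x) v(x)]_0^4/3.
Choose V so that boundary terms are either known or forced to vanish.
u is Dirichlet: u(0) = u(4/3) = 0. Let V = H^1_0(0, 4/3); then v(0) = v(4/3) = 0, and [u' v]_0^4/3 = 0.
Weak formulation: find u (satisfying any essential BC) such that ∫_0^4/3 u'(x) v'(x) dx = ∫_0^4/3 f v dx for all v ∈ V.
Substituting f(x) = 6*sin(15*π*x/4), the right-hand side is ∫_0^4/3 (6*sin(15*π*x/4)) v dx.


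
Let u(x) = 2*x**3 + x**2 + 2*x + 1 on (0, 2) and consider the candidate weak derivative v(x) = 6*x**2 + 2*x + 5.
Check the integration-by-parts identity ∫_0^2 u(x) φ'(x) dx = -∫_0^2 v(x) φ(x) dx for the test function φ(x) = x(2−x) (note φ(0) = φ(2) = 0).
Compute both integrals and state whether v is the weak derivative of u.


LHS = -224/15, RHS = -284/15. No, v is not the weak derivative of u.

u(x) = 2*x**3 + x**2 + 2*x + 1, classical derivative u'(x) = 6*x**2 + 2*x + 2.
φ(x) = x(2−x), so φ'(x) = 2 - 2*x.
Note φ(0) = φ(2) = 0, so the boundary term u·φ vanishes.
LHS = ∫_0^2 u(x) φ'(x) dx = ∫_0^2 (-4*x^4 + 2*x^3 - 2*x^2 + 2*x + 2) dx. Term by term:
  ∫_0^2 -4*x^4 dx = -128/5;  ∫_0^2 2*x^3 dx = 8;  ∫_0^2 -2*x^2 dx = -16/3;
  ∫_0^2 2*x dx = 4;  ∫_0^2 2 dx = 4.
Sum: -128/5 + 8 − 16/3 + 4 + 4 = -224/15.
So LHS = -224/15.
∫_0^2 v(x) φ(x) dx = ∫_0^2 (-6*x^4 + 10*x^3 - x^2 + 10*x) dx. Term by term:
  ∫_0^2 -6*x^4 dx = -192/5;  ∫_0^2 10*x^3 dx = 40;  ∫_0^2 -x^2 dx = -8/3;
  ∫_0^2 10*x dx = 20.
Sum: -192/5 + 40 − 8/3 + 20 = 284/15.
So RHS = -∫_0^2 v(x) φ(x) dx = -284/15.
LHS − RHS = 4 ≠ 0, so the identity fails.
(For a valid weak derivative the identity must hold for EVERY test function, in particular this one. The failure shows v is NOT the weak derivative of u.)
Correct weak derivative would be u'(x) = 6*x**2 + 2*x + 2.


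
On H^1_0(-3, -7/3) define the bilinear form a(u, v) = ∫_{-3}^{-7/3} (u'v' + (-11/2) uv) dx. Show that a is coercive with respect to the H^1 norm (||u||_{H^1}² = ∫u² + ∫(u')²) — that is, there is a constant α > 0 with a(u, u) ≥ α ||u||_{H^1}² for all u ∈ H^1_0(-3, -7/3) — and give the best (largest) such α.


α = (-22 + 9*π^2)/(4 + 9*π^2)

Coercivity of a(·,·) on H^1_0(-3, -7/3) means a(u, u) ≥ α ||u||_{H^1}² for every u ∈ H^1_0.
The interval has length L = 2/3, and Poincaré/coercivity depend only on L. Here a(u, u) = ∫(u')² + (-11/2)·∫u².
Here c = -11/2 < 0 with |c| < (π/L)² = 9*π^2/4, so coercivity still holds. The condition a(u,u) ≥ α||u||_{H^1}² reads (1−α)∫(u')² ≥ (α−c)∫u². Any admissible α is ≤ 1 (rapidly oscillating u have ∫u²/∫(u')² → 0), and α = 1 would force 0 ≥ (1−c)∫u², impossible since c < 1; so 1−α > 0. By the sharp Poincaré inequality on H^1_0 of an interval of length L, ∫(u')² ≥ (π/L)²∫u² with equality for the first sine mode sin(π(x−x₀)/L) (x₀ the left endpoint), so the inequality holds for all u iff (1−α)(π/L)² ≥ α − c, i.e. α ≤ ((π/L)² + c)/((π/L)² + 1) = (1 + c(L/π)²)/(1 + (L/π)²). (Direct route, valid since c ≤ 0: Poincaré gives c∫u² ≥ c(L/π)²∫(u')², so a(u,u) ≥ (1 + c(L/π)²)∫(u')², while ||u||_{H^1}² ≤ (1 + (L/π)²)∫(u')²; dividing yields the same α.) With (π/L)² = 9*π^2/4 and c = -11/2, the largest admissible constant is α = ((π/L)² + c)/((π/L)² + 1).
Simplifying, α = (-22 + 9*π^2)/(4 + 9*π^2).


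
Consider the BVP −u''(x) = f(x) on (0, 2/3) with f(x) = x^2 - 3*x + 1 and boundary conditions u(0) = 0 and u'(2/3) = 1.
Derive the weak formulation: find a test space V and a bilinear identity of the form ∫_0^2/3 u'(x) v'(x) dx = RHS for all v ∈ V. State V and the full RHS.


V = {v ∈ H^1(0, 2/3) : v(0) = 0} (test functions vanish at x = 0 where u is specified); weak form: ∫_0^2/3 u'v' dx = ∫_0^2/3 (x^2 - 3*x + 1) v dx + v(2/3) for all v ∈ V.

Multiply both sides by a test function v and integrate from 0 to 2/3:
  ∫_0^2/3 −u''(x) v(x) dx = ∫_0^2/3 f(x) v(x) dx.
Integrate the LHS by parts once:
  ∫_0^2/3 −u'' v dx = −[u'(x) v(x)]_0^2/3 + ∫_0^2/3 u'(x) v'(x) dx.
Thus ∫_0^2/3 u'(x) v'(x) dx = ∫_0^2/3 f(x) v(x) dx + [u'(x) v(x)]_0^2/3.
Choose V so that boundary terms are either known or forced to vanish.
Mixed BC: u(0) = 0 (Dirichlet) and u'(2/3) = 1 (Neumann). Define V = {v ∈ H^1(0, 2/3) : v(0) = 0}. Then [u' v]_0^2/3 = u'(2/3)·v(2/3) − u'(0)·0 = v(2/3).
Weak formulation: find u (satisfying any essential BC) such that ∫_0^2/3 u'(x) v'(x) dx = ∫_0^2/3 f v dx + v(2/3) for all v ∈ V (Dirichlet at 0 absorbed into V; Neumann datum at x = 2/3 contributes the boundary term).
Substituting f(x) = x^2 - 3*x + 1, the right-hand side is ∫_0^2/3 (x^2 - 3*x + 1) v dx + v(2/3).


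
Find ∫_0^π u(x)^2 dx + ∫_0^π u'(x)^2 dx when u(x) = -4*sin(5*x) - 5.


||u||_{H^1(0,π)}^2 = 16 + 233*π

u'(x) = -20*cos(5*x).
Expand u² and (u')² and integrate term by term on (0, π), using: for integers n ≥ 1, ∫_0^π sin²(nx) dx = ∫_0^π cos²(nx) dx = π/2; for n ≠ n', ∫_0^π sin(nx)sin(n'x) dx = ∫_0^π cos(nx)cos(n'x) dx = 0; and by product-to-sum, ∫_0^π sin(nx)cos(n'x) dx = ½∫_0^π [sin((n+n')x) + sin((n−n')x)] dx, which is 0 when n+n' is even and 2n/(n²−n'²) when n+n' is odd (it need not vanish on (0, π)). For the constant mode: ∫_0^π 1 dx = π, ∫_0^π cos(nx) dx = 0, ∫_0^π sin(nx) dx = (1−(−1)^n)/n.
  u² squared terms: (-5)²·∫1 dx = 25·π = 25*π;  (-4)²·∫sin(5x)² dx = 16·π/2 = 8*π.
  u² cross terms: 2·(-5)·(-4)·∫1·sin(5x) dx = 40·(2/5) = 16.
  So ∫_0^π u² dx = 25*π + 8*π + 16 = 16 + 33*π.
  (u')² squared terms: (-20)²·∫cos(5x)² dx = 400·π/2 = 200*π.
  So ∫_0^π (u')² dx = 200*π.
||u||_{H^1}^2 = (16 + 33*π) + (200*π) = 16 + 233*π.


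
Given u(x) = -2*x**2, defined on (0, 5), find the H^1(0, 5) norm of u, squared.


||u||_{H^1}^2 = 9500/3

The H^1 norm (squared) on an interval (0, L) is
  ||u||_{H^1}^2 = ∫_0^L u(x)^2 dx + ∫_0^L u'(x)^2 dx.
Compute u'(x) = -4*x.
Then u(x)^2 = 4*x**4 and u'(x)^2 = 16*x**2.
Integrate each monomial from 0 to 5 using ∫_0^5 c·x^n dx = c·5^(n+1)/(n+1):
  ∫_0^5 u(x)^2 dx = ∫_0^5 (4*x^4) dx. Term by term:
    ∫_0^5 4*x^4 dx = 2500.
  ∫_0^5 u'(x)^2 dx = ∫_0^5 (16*x^2) dx. Term by term:
    ∫_0^5 16*x^2 dx = 2000/3.
Adding: ||u||_{H^1}^2 = 2500 + 2000/3 = 9500/3.


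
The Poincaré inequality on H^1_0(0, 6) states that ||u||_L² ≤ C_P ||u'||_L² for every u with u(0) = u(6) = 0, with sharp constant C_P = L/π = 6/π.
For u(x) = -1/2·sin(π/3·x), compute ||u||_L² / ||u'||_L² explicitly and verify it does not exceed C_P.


||u||_L² / ||u'||_L² = 3/π < C_P = 6/π.

u(x) = -1/2·sin(π/3·x), so u'(x) = -π*cos(π*x/3)/6.
Writing u(x) = A·sin(kπx/L) with A = -1/2 and k = 2, use ∫_0^L sin²(kπx/L) dx = L/2 and ∫_0^L cos²(kπx/L) dx = L/2.
u² = 1/4·sin²(π/3·x) and (u')² = π^2/36·cos²(π/3·x), and each of sin², cos² integrates to L/2 = 3 over (0, 6).
∫_0^6 u² dx = 3/4, so ||u||_L² = sqrt(3)/2.
∫_0^6 (u')² dx = π^2/12, so ||u'||_L² = sqrt(3)*π/6.
Ratio ||u||_L² / ||u'||_L² = 3/π.
Sharp Poincaré constant on H^1_0(0, 6) is C_P = L/π = 6/π, achieved by sin(π/6·x).
This is the k = 2 harmonic; the ratio L/(kπ) is strictly less than C_P = L/π, consistent with the sharp inequality ||u||_L² ≤ C_P ||u'||_L².


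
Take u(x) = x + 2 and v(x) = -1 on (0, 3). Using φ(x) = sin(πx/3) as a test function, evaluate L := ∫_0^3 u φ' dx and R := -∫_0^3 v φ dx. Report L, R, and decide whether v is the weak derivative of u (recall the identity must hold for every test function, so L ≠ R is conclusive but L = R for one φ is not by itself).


LHS = -6/π, RHS = 6/π. No, v is not the weak derivative of u.

u(x) = x + 2, classical derivative u'(x) = 1.
φ(x) = sin(πx/3), so φ'(x) = π*cos(π*x/3)/3.
Note φ(0) = φ(3) = 0, so the boundary term u·φ vanishes.
LHS = ∫_0^3 u(x) φ'(x) dx = ∫_0^3 (π*x*cos(π*x/3)/3 + 2*π*cos(π*x/3)/3) dx. Term by term:
  ∫_0^3 2*π*cos(π*x/3)/3 dx = 0;  ∫_0^3 π*x*cos(π*x/3)/3 dx = -6/π.
Sum: 0 − 6/π = -6/π.
So LHS = -6/π.
∫_0^3 v(x) φ(x) dx = ∫_0^3 (-sin(π*x/3)) dx. Term by term:
  ∫_0^3 -sin(π*x/3) dx = -6/π.
So RHS = -∫_0^3 v(x) φ(x) dx = 6/π.
LHS − RHS = -12/π ≠ 0, so the identity fails.
(For a valid weak derivative the identity must hold for EVERY test function, in particular this one. The failure shows v is NOT the weak derivative of u.)
Correct weak derivative would be u'(x) = 1.


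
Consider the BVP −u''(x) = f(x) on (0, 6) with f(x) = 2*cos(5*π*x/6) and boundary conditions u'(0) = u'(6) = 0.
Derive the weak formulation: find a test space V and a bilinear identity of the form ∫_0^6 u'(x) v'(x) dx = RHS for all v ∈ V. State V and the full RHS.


V = H^1(0, 6) (no boundary constraint on v; u is determined up to an additive constant); weak form: ∫_0^6 u'v' dx = ∫_0^6 (2*cos(5*π*x/6)) v dx for all v ∈ V.

Multiply both sides by a test function v and integrate from 0 to 6:
  ∫_0^6 −u''(x) v(x) dx = ∫_0^6 f(x) v(x) dx.
Integrate the LHS by parts once:
  ∫_0^6 −u'' v dx = −[u'(x) v(x)]_0^6 + ∫_0^6 u'(x) v'(x) dx.
Thus ∫_0^6 u'(x) v'(x) dx = ∫_0^6 f(x) v(x) dx + [u'(x) v(x)]_0^6.
Choose V so that boundary terms are either known or forced to vanish.
u has homogeneous Neumann: u'(0) = u'(6) = 0. So [u' v]_0^6 = 0·v(6) − 0·v(0) = 0 for any v; take V = H^1(0, 6).
Weak formulation: find u (satisfying any essential BC) such that ∫_0^6 u'(x) v'(x) dx = ∫_0^6 f v dx for all v ∈ V (homogeneous Neumann, so boundary terms vanish).
Substituting f(x) = 2*cos(5*π*x/6), the right-hand side is ∫_0^6 (2*cos(5*π*x/6)) v dx.
Compatibility check (pure Neumann): taking v ≡ 1 ∈ V gives 0 = ∫_0^6 f dx + (0) − (0), i.e. ∫_0^6 f dx must equal u'(0) − u'(6) = 0. Indeed ∫_0^6 (2*cos(5*π*x/6)) dx = 0, so the data are compatible. The solution is then unique only up to an additive constant (fix it e.g. by requiring ∫_0^6 u dx = 0).


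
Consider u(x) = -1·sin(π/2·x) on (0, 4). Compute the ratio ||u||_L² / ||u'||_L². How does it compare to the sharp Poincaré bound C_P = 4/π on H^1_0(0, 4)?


||u||_L² / ||u'||_L² = 2/π < C_P = 4/π.

u(x) = -1·sin(π/2·x), so u'(x) = -π*cos(π*x/2)/2.
Writing u(x) = A·sin(kπx/L) with A = -1 and k = 2, use ∫_0^L sin²(kπx/L) dx = L/2 and ∫_0^L cos²(kπx/L) dx = L/2.
u² = 1·sin²(π/2·x) and (u')² = π^2/4·cos²(π/2·x), and each of sin², cos² integrates to L/2 = 2 over (0, 4).
∫_0^4 u² dx = 2, so ||u||_L² = sqrt(2).
∫_0^4 (u')² dx = π^2/2, so ||u'||_L² = sqrt(2)*π/2.
Ratio ||u||_L² / ||u'||_L² = 2/π.
Sharp Poincaré constant on H^1_0(0, 4) is C_P = L/π = 4/π, achieved by sin(π/4·x).
This is the k = 2 harmonic; the ratio L/(kπ) is strictly less than C_P = L/π, consistent with the sharp inequality ||u||_L² ≤ C_P ||u'||_L².


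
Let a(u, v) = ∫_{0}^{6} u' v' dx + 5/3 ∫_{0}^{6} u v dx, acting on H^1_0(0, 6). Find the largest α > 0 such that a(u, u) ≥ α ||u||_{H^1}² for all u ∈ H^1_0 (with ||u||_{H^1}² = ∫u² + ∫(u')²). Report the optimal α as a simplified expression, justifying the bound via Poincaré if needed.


α = 1

Coercivity of a(·,·) on H^1_0(0, 6) means a(u, u) ≥ α ||u||_{H^1}² for every u ∈ H^1_0.
The interval has length L = 6, and Poincaré/coercivity depend only on L. Here a(u, u) = ∫(u')² + (5/3)·∫u².
Here c = 5/3 ≥ 1, so a(u,u) = ∫(u')² + c∫u² ≥ ∫(u')² + ∫u² = ||u||_{H^1}², i.e. α = 1 works. No larger α is possible: a(u,u) ≥ α||u||_{H^1}² means (1−α)∫(u')² ≥ (α−c)∫u², and for the modes u_n = sin(nπ(x−x₀)/L) (x₀ the left endpoint) one has ∫u_n²/∫(u_n')² = (L/(nπ))² → 0, so a(u_n,u_n)/||u_n||_{H^1}² → 1. Hence the optimal constant is α = 1.
Therefore α = 1.


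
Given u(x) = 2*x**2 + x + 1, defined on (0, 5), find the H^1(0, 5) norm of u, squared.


||u||_{H^1}^2 = 4135

The H^1 norm (squared) on an interval (0, L) is
  ||u||_{H^1}^2 = ∫_0^L u(x)^2 dx + ∫_0^L u'(x)^2 dx.
Compute u'(x) = 4*x + 1.
Then u(x)^2 = 4*x**4 + 4*x**3 + 5*x**2 + 2*x + 1 and u'(x)^2 = 16*x**2 + 8*x + 1.
Integrate each monomial from 0 to 5 using ∫_0^5 c·x^n dx = c·5^(n+1)/(n+1):
  ∫_0^5 u(x)^2 dx = ∫_0^5 (4*x^4 + 4*x^3 + 5*x^2 + 2*x + 1) dx. Term by term:
    ∫_0^5 4*x^4 dx = 2500;  ∫_0^5 4*x^3 dx = 625;  ∫_0^5 5*x^2 dx = 625/3;
    ∫_0^5 2*x dx = 25;  ∫_0^5 1 dx = 5.
  Sum: 2500 + 625 + 625/3 + 25 + 5 = 10090/3.
  ∫_0^5 u'(x)^2 dx = ∫_0^5 (16*x^2 + 8*x + 1) dx. Term by term:
    ∫_0^5 16*x^2 dx = 2000/3;  ∫_0^5 8*x dx = 100;  ∫_0^5 1 dx = 5.
  Sum: 2000/3 + 100 + 5 = 2315/3.
Adding: ||u||_{H^1}^2 = 10090/3 + 2315/3 = 4135.


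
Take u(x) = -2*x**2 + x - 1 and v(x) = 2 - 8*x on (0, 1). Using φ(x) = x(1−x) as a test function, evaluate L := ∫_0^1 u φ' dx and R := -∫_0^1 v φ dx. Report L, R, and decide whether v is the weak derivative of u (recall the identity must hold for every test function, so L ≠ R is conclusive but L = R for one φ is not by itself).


LHS = 1/6, RHS = 1/3. No, v is not the weak derivative of u.

u(x) = -2*x**2 + x - 1, classical derivative u'(x) = 1 - 4*x.
φ(x) = x(1−x), so φ'(x) = 1 - 2*x.
Note φ(0) = φ(1) = 0, so the boundary term u·φ vanishes.
LHS = ∫_0^1 u(x) φ'(x) dx = ∫_0^1 (4*x^3 - 4*x^2 + 3*x - 1) dx. Term by term:
  ∫_0^1 4*x^3 dx = 1;  ∫_0^1 -4*x^2 dx = -4/3;  ∫_0^1 3*x dx = 3/2;
  ∫_0^1 -1 dx = -1.
Sum: 1 − 4/3 + 3/2 − 1 = 1/6.
So LHS = 1/6.
∫_0^1 v(x) φ(x) dx = ∫_0^1 (8*x^3 - 10*x^2 + 2*x) dx. Term by term:
  ∫_0^1 8*x^3 dx = 2;  ∫_0^1 -10*x^2 dx = -10/3;  ∫_0^1 2*x dx = 1.
Sum: 2 − 10/3 + 1 = -1/3.
So RHS = -∫_0^1 v(x) φ(x) dx = 1/3.
LHS − RHS = -1/6 ≠ 0, so the identity fails.
(For a valid weak derivative the identity must hold for EVERY test function, in particular this one. The failure shows v is NOT the weak derivative of u.)
Correct weak derivative would be u'(x) = 1 - 4*x.


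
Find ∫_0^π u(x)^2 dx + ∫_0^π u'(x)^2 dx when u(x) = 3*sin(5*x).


||u||_{H^1(0,π)}^2 = 117*π

u'(x) = 15*cos(5*x).
Expand u² and (u')² and integrate term by term on (0, π), using: for integers n ≥ 1, ∫_0^π sin²(nx) dx = ∫_0^π cos²(nx) dx = π/2; for n ≠ n', ∫_0^π sin(nx)sin(n'x) dx = ∫_0^π cos(nx)cos(n'x) dx = 0; and by product-to-sum, ∫_0^π sin(nx)cos(n'x) dx = ½∫_0^π [sin((n+n')x) + sin((n−n')x)] dx, which is 0 when n+n' is even and 2n/(n²−n'²) when n+n' is odd (it need not vanish on (0, π)).
  u² squared terms: (3)²·∫sin(5x)² dx = 9·π/2 = 9*π/2.
  So ∫_0^π u² dx = 9*π/2.
  (u')² squared terms: (15)²·∫cos(5x)² dx = 225·π/2 = 225*π/2.
  So ∫_0^π (u')² dx = 225*π/2.
||u||_{H^1}^2 = (9*π/2) + (225*π/2) = 117*π.


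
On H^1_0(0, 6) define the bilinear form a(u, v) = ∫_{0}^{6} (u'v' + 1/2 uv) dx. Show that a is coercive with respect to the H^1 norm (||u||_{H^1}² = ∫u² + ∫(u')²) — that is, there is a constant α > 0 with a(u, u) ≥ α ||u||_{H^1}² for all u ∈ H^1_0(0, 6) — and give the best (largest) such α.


α = (π^2 + 18)/(π^2 + 36)

Coercivity of a(·,·) on H^1_0(0, 6) means a(u, u) ≥ α ||u||_{H^1}² for every u ∈ H^1_0.
The interval has length L = 6, and Poincaré/coercivity depend only on L. Here a(u, u) = ∫(u')² + (1/2)·∫u².
Here 0 < c = 1/2 < 1. The condition a(u,u) ≥ α||u||_{H^1}² reads (1−α)∫(u')² ≥ (α−c)∫u². Any admissible α is ≤ 1 (rapidly oscillating u have ∫u²/∫(u')² → 0), and α = 1 would force 0 ≥ (1−c)∫u², impossible since c < 1; so 1−α > 0. By the sharp Poincaré inequality on H^1_0 of an interval of length L, ∫(u')² ≥ (π/L)²∫u² with equality for the first sine mode sin(π(x−x₀)/L) (x₀ the left endpoint), so the inequality holds for all u iff (1−α)(π/L)² ≥ α − c, i.e. α ≤ ((π/L)² + c)/((π/L)² + 1) = (1 + c(L/π)²)/(1 + (L/π)²). With (π/L)² = π^2/36 and c = 1/2, the largest admissible constant is α = ((π/L)² + c)/((π/L)² + 1).
Simplifying, α = (π^2 + 18)/(π^2 + 36).


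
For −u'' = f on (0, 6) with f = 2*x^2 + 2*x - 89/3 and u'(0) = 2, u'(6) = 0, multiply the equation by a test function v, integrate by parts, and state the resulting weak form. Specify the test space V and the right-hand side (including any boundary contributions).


V = H^1(0, 6) (v unrestricted at boundary; u is determined up to an additive constant); weak form: ∫_0^6 u'v' dx = ∫_0^6 (2*x^2 + 2*x - 89/3) v dx − 2·v(0) for all v ∈ V.

Multiply both sides by a test function v and integrate from 0 to 6:
  ∫_0^6 −u''(x) v(x) dx = ∫_0^6 f(x) v(x) dx.
Integrate the LHS by parts once:
  ∫_0^6 −u'' v dx = −[u'(x) v(x)]_0^6 + ∫_0^6 u'(x) v'(x) dx.
Thus ∫_0^6 u'(x) v'(x) dx = ∫_0^6 f(x) v(x) dx + [u'(x) v(x)]_0^6.
Choose V so that boundary terms are either known or forced to vanish.
u has inhomogeneous Neumann u'(0) = 2, u'(6) = 0. [u' v]_0^6 = (0)·v(6) − (2)·v(0) = − 2·v(0). Take V = H^1(0, 6); boundary term becomes part of RHS.
Weak formulation: find u (satisfying any essential BC) such that ∫_0^6 u'(x) v'(x) dx = ∫_0^6 f v dx − 2·v(0) for all v ∈ V (Neumann data are natural BCs: they enter the RHS as boundary terms).
Substituting f(x) = 2*x^2 + 2*x - 89/3, the right-hand side is ∫_0^6 (2*x^2 + 2*x - 89/3) v dx − 2·v(0).
Compatibility check (pure Neumann): taking v ≡ 1 ∈ V gives 0 = ∫_0^6 f dx + (0) − (2), i.e. ∫_0^6 f dx must equal u'(0) − u'(6) = 2. Indeed ∫_0^6 (2*x^2 + 2*x - 89/3) dx = 2, so the data are compatible. The solution is then unique only up to an additive constant (fix it e.g. by requiring ∫_0^6 u dx = 0).


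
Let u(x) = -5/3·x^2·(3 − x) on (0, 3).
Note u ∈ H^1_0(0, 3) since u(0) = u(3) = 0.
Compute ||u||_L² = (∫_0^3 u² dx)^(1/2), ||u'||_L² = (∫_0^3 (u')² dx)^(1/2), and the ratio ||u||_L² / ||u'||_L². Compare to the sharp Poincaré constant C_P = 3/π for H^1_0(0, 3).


||u||_L² / ||u'||_L² = 3*sqrt(14)/14 < C_P = 3/π.

u(x) = -5/3·x^2·(3 − x), so u'(x) = 5*x*(x - 2).
u(x) = -5/3·x^2·(3 − x) vanishes at x = 0 and x = 3, so u ∈ H^1_0(0, 3). Differentiate via the product rule and integrate the resulting polynomials term by term.
  ∫_0^3 u² dx = ∫_0^3 (25*x^6/9 - 50*x^5/3 + 25*x^4) dx. Term by term:
    ∫_0^3 25*x^6/9 dx = 6075/7;  ∫_0^3 -50*x^5/3 dx = -2025;  ∫_0^3 25*x^4 dx = 1215.
  Sum: 6075/7 − 2025 + 1215 = 405/7.
  ∫_0^3 (u')² dx = ∫_0^3 (25*x^4 - 100*x^3 + 100*x^2) dx. Term by term:
    ∫_0^3 25*x^4 dx = 1215;  ∫_0^3 -100*x^3 dx = -2025;  ∫_0^3 100*x^2 dx = 900.
  Sum: 1215 − 2025 + 900 = 90.
∫_0^3 u² dx = 405/7, so ||u||_L² = 9*sqrt(35)/7.
∫_0^3 (u')² dx = 90, so ||u'||_L² = 3*sqrt(10).
Ratio ||u||_L² / ||u'||_L² = 3*sqrt(14)/14.
Sharp Poincaré constant on H^1_0(0, 3) is C_P = L/π = 3/π, achieved by sin(π/3·x).
A polynomial bump cannot attain the sharp Poincaré constant (only the first sine eigenfunction does), so the ratio is strictly less than C_P, consistent with ||u||_L² ≤ C_P ||u'||_L².


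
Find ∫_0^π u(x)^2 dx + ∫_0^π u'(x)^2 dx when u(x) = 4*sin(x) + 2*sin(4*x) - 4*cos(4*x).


||u||_{H^1(0,π)}^2 = 1088/15 + 186*π

u'(x) = 16*sin(4*x) + 4*cos(x) + 8*cos(4*x).
Expand u² and (u')² and integrate term by term on (0, π), using: for integers n ≥ 1, ∫_0^π sin²(nx) dx = ∫_0^π cos²(nx) dx = π/2; for n ≠ n', ∫_0^π sin(nx)sin(n'x) dx = ∫_0^π cos(nx)cos(n'x) dx = 0; and by product-to-sum, ∫_0^π sin(nx)cos(n'x) dx = ½∫_0^π [sin((n+n')x) + sin((n−n')x)] dx, which is 0 when n+n' is even and 2n/(n²−n'²) when n+n' is odd (it need not vanish on (0, π)).
  u² squared terms: (-4)²·∫cos(4x)² dx = 16·π/2 = 8*π;  (2)²·∫sin(4x)² dx = 4·π/2 = 2*π;  (4)²·∫sin(x)² dx = 16·π/2 = 8*π.
  u² cross terms: 2·(-4)·(2)·∫cos(4x)·sin(4x) dx = -16·(0) = 0;  2·(-4)·(4)·∫cos(4x)·sin(x) dx = -32·(-2/15) = 64/15;  2·(2)·(4)·∫sin(4x)·sin(x) dx = 16·(0) = 0.
  So ∫_0^π u² dx = 8*π + 2*π + 8*π + 0 + 64/15 + 0 = 64/15 + 18*π.
  (u')² squared terms: (4)²·∫cos(x)² dx = 16·π/2 = 8*π;  (8)²·∫cos(4x)² dx = 64·π/2 = 32*π;  (16)²·∫sin(4x)² dx = 256·π/2 = 128*π.
  (u')² cross terms: 2·(4)·(8)·∫cos(x)·cos(4x) dx = 64·(0) = 0;  2·(4)·(16)·∫cos(x)·sin(4x) dx = 128·(8/15) = 1024/15;  2·(8)·(16)·∫cos(4x)·sin(4x) dx = 256·(0) = 0.
  So ∫_0^π (u')² dx = 8*π + 32*π + 128*π + 0 + 1024/15 + 0 = 1024/15 + 168*π.
||u||_{H^1}^2 = (64/15 + 18*π) + (1024/15 + 168*π) = 1088/15 + 186*π.


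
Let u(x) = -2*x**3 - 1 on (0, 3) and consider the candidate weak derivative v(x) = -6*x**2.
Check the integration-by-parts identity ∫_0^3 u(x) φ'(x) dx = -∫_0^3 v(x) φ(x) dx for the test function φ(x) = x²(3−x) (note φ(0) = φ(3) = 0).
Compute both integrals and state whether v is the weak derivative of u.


LHS = 729/5, RHS = 729/5. Yes, v = u' weakly.

u(x) = -2*x**3 - 1, classical derivative u'(x) = -6*x**2.
φ(x) = x²(3−x), so φ'(x) = 3*x*(2 - x).
Note φ(0) = φ(3) = 0, so the boundary term u·φ vanishes.
LHS = ∫_0^3 u(x) φ'(x) dx = ∫_0^3 (6*x^5 - 12*x^4 + 3*x^2 - 6*x) dx. Term by term:
  ∫_0^3 6*x^5 dx = 729;  ∫_0^3 -12*x^4 dx = -2916/5;  ∫_0^3 3*x^2 dx = 27;
  ∫_0^3 -6*x dx = -27.
Sum: 729 − 2916/5 + 27 − 27 = 729/5.
So LHS = 729/5.
∫_0^3 v(x) φ(x) dx = ∫_0^3 (6*x^5 - 18*x^4) dx. Term by term:
  ∫_0^3 6*x^5 dx = 729;  ∫_0^3 -18*x^4 dx = -4374/5.
Sum: 729 − 4374/5 = -729/5.
So RHS = -∫_0^3 v(x) φ(x) dx = 729/5.
LHS = RHS, so the identity holds for this test φ.
Moreover u is smooth here and v(x) = u'(x) = -6*x**2 pointwise, so the identity holds for every test function. Hence v is the weak derivative of u.


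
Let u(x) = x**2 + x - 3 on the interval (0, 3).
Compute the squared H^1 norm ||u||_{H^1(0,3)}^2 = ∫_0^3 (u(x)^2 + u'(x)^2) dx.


||u||_{H^1}^2 = 1011/10

The H^1 norm (squared) on an interval (0, L) is
  ||u||_{H^1}^2 = ∫_0^L u(x)^2 dx + ∫_0^L u'(x)^2 dx.
Compute u'(x) = 2*x + 1.
Then u(x)^2 = x**4 + 2*x**3 - 5*x**2 - 6*x + 9 and u'(x)^2 = 4*x**2 + 4*x + 1.
Integrate each monomial from 0 to 3 using ∫_0^3 c·x^n dx = c·3^(n+1)/(n+1):
  ∫_0^3 u(x)^2 dx = ∫_0^3 (x^4 + 2*x^3 - 5*x^2 - 6*x + 9) dx. Term by term:
    ∫_0^3 x^4 dx = 243/5;  ∫_0^3 2*x^3 dx = 81/2;  ∫_0^3 -5*x^2 dx = -45;
    ∫_0^3 -6*x dx = -27;  ∫_0^3 9 dx = 27.
  Sum: 243/5 + 81/2 − 45 − 27 + 27 = 441/10.
  ∫_0^3 u'(x)^2 dx = ∫_0^3 (4*x^2 + 4*x + 1) dx. Term by term:
    ∫_0^3 4*x^2 dx = 36;  ∫_0^3 4*x dx = 18;  ∫_0^3 1 dx = 3.
  Sum: 36 + 18 + 3 = 57.
Adding: ||u||_{H^1}^2 = 441/10 + 57 = 1011/10.


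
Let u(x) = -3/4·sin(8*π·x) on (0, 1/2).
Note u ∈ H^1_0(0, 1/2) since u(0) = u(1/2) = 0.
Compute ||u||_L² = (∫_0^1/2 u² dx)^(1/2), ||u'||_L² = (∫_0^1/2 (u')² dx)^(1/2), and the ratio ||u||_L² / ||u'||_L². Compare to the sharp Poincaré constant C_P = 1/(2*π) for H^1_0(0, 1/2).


||u||_L² / ||u'||_L² = 1/(8*π) < C_P = 1/(2*π).

u(x) = -3/4·sin(8*π·x), so u'(x) = -6*π*cos(8*π*x).
Writing u(x) = A·sin(kπx/L) with A = -3/4 and k = 4, use ∫_0^L sin²(kπx/L) dx = L/2 and ∫_0^L cos²(kπx/L) dx = L/2.
u² = 9/16·sin²(8*π·x) and (u')² = 36*π^2·cos²(8*π·x), and each of sin², cos² integrates to L/2 = 1/4 over (0, 1/2).
∫_0^1/2 u² dx = 9/64, so ||u||_L² = 3/8.
∫_0^1/2 (u')² dx = 9*π^2, so ||u'||_L² = 3*π.
Ratio ||u||_L² / ||u'||_L² = 1/(8*π).
Sharp Poincaré constant on H^1_0(0, 1/2) is C_P = L/π = 1/(2*π), achieved by sin(2*π·x).
This is the k = 4 harmonic; the ratio L/(kπ) is strictly less than C_P = L/π, consistent with the sharp inequality ||u||_L² ≤ C_P ||u'||_L².


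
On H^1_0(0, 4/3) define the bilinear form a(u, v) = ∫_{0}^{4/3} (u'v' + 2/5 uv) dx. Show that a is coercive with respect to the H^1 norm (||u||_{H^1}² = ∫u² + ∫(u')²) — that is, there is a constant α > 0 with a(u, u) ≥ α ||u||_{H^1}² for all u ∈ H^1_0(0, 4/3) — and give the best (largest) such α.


α = (32 + 45*π^2)/(5*(16 + 9*π^2))

Coercivity of a(·,·) on H^1_0(0, 4/3) means a(u, u) ≥ α ||u||_{H^1}² for every u ∈ H^1_0.
The interval has length L = 4/3, and Poincaré/coercivity depend only on L. Here a(u, u) = ∫(u')² + (2/5)·∫u².
Here 0 < c = 2/5 < 1. The condition a(u,u) ≥ α||u||_{H^1}² reads (1−α)∫(u')² ≥ (α−c)∫u². Any admissible α is ≤ 1 (rapidly oscillating u have ∫u²/∫(u')² → 0), and α = 1 would force 0 ≥ (1−c)∫u², impossible since c < 1; so 1−α > 0. By the sharp Poincaré inequality on H^1_0 of an interval of length L, ∫(u')² ≥ (π/L)²∫u² with equality for the first sine mode sin(π(x−x₀)/L) (x₀ the left endpoint), so the inequality holds for all u iff (1−α)(π/L)² ≥ α − c, i.e. α ≤ ((π/L)² + c)/((π/L)² + 1) = (1 + c(L/π)²)/(1 + (L/π)²). With (π/L)² = 9*π^2/16 and c = 2/5, the largest admissible constant is α = ((π/L)² + c)/((π/L)² + 1).
Simplifying, α = (32 + 45*π^2)/(5*(16 + 9*π^2)).
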